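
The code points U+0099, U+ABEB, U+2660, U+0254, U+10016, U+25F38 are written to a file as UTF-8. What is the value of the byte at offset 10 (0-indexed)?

U+0099 → 2-byte form C2 99 at offsets 0–1.
U+ABEB → 3-byte form EA AF AB at offsets 2–4.
U+2660 → 3-byte form E2 99 A0 at offsets 5–7.
U+0254 → 2-byte form C9 94 at offsets 8–9.
U+10016 → 4-byte form F0 90 80 96 at offsets 10–13.
Offset 10 falls in char 5's range; it's byte 1 of F0 90 80 96 = 0xF0.

0xF0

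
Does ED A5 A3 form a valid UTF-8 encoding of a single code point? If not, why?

invalid (encodes a surrogate (U+D800–U+DFFF))

Structurally a 3-byte sequence; payload = 0xD963.
But 0xD963 is in U+D800–U+DFFF, the surrogate range. Surrogates are not Unicode scalar values and are forbidden in UTF-8.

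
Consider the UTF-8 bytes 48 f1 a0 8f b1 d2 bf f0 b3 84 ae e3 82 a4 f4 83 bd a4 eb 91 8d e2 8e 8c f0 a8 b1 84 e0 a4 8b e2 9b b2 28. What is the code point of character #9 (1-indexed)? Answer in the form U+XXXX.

U+28C44

Offset 0: leading byte 0x48 = 01001000 → 1-byte char #1 = 48.
Offset 1: leading byte 0xF1 = 11110001 → 4-byte char #2 = F1 A0 8F B1.
Offset 5: leading byte 0xD2 = 11010010 → 2-byte char #3 = D2 BF.
Offset 7: leading byte 0xF0 = 11110000 → 4-byte char #4 = F0 B3 84 AE.
Offset 11: leading byte 0xE3 = 11100011 → 3-byte char #5 = E3 82 A4.
Offset 14: leading byte 0xF4 = 11110100 → 4-byte char #6 = F4 83 BD A4.
Offset 18: leading byte 0xEB = 11101011 → 3-byte char #7 = EB 91 8D.
Offset 21: leading byte 0xE2 = 11100010 → 3-byte char #8 = E2 8E 8C.
Offset 24: leading byte 0xF0 = 11110000 → 4-byte char #9 = F0 A8 B1 84.
Leading byte 0xF0 = 11110000 matches 11110xxx → 4-byte sequence.
Byte 1: 0xF0 = 11110000, payload 000 (3 bits).
Byte 2: 0xA8 = 10101000 (10xxxxxx ✓), payload 101000.
Byte 3: 0xB1 = 10110001 (10xxxxxx ✓), payload 110001.
Byte 4: 0x84 = 10000100 (10xxxxxx ✓), payload 000100.
Concatenate: 000101000110001000100 = 0x28C44 (21 bits → U+28C44).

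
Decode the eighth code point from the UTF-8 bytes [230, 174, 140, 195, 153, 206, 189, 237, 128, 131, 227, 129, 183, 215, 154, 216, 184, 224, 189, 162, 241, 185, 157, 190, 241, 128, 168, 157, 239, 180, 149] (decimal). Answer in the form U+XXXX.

Offset 0: leading byte 0xE6 = 11100110 → 3-byte char #1 = E6 AE 8C.
Offset 3: leading byte 0xC3 = 11000011 → 2-byte char #2 = C3 99.
Offset 5: leading byte 0xCE = 11001110 → 2-byte char #3 = CE BD.
Offset 7: leading byte 0xED = 11101101 → 3-byte char #4 = ED 80 83.
Offset 10: leading byte 0xE3 = 11100011 → 3-byte char #5 = E3 81 B7.
Offset 13: leading byte 0xD7 = 11010111 → 2-byte char #6 = D7 9A.
Offset 15: leading byte 0xD8 = 11011000 → 2-byte char #7 = D8 B8.
Offset 17: leading byte 0xE0 = 11100000 → 3-byte char #8 = E0 BD A2.
Leading byte 0xE0 = 11100000 matches 1110xxxx → 3-byte sequence.
Byte 1: 0xE0 = 11100000, payload 0000 (4 bits).
Byte 2: 0xBD = 10111101 (10xxxxxx ✓), payload 111101.
Byte 3: 0xA2 = 10100010 (10xxxxxx ✓), payload 100010.
Concatenate: 0000111101100010 = 0xF62 (16 bits → U+0F62).

U+0F62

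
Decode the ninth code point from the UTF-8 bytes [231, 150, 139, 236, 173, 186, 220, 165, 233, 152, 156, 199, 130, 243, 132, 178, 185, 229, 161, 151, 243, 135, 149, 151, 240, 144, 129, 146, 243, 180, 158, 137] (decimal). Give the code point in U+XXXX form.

U+10052

Offset 0: leading byte 0xE7 = 11100111 → 3-byte char #1 = E7 96 8B.
Offset 3: leading byte 0xEC = 11101100 → 3-byte char #2 = EC AD BA.
Offset 6: leading byte 0xDC = 11011100 → 2-byte char #3 = DC A5.
Offset 8: leading byte 0xE9 = 11101001 → 3-byte char #4 = E9 98 9C.
Offset 11: leading byte 0xC7 = 11000111 → 2-byte char #5 = C7 82.
Offset 13: leading byte 0xF3 = 11110011 → 4-byte char #6 = F3 84 B2 B9.
Offset 17: leading byte 0xE5 = 11100101 → 3-byte char #7 = E5 A1 97.
Offset 20: leading byte 0xF3 = 11110011 → 4-byte char #8 = F3 87 95 97.
Offset 24: leading byte 0xF0 = 11110000 → 4-byte char #9 = F0 90 81 92.
Leading byte 0xF0 = 11110000 matches 11110xxx → 4-byte sequence.
Byte 1: 0xF0 = 11110000, payload 000 (3 bits).
Byte 2: 0x90 = 10010000 (10xxxxxx ✓), payload 010000.
Byte 3: 0x81 = 10000001 (10xxxxxx ✓), payload 000001.
Byte 4: 0x92 = 10010010 (10xxxxxx ✓), payload 010010.
Concatenate: 000010000000001010010 = 0x10052 (21 bits → U+10052).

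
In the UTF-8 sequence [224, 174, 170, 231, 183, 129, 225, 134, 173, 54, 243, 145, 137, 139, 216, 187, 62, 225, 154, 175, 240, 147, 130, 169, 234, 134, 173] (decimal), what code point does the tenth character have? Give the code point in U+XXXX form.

U+A1AD

Offset 0: leading byte 0xE0 = 11100000 → 3-byte char #1 = E0 AE AA.
Offset 3: leading byte 0xE7 = 11100111 → 3-byte char #2 = E7 B7 81.
Offset 6: leading byte 0xE1 = 11100001 → 3-byte char #3 = E1 86 AD.
Offset 9: leading byte 0x36 = 00110110 → 1-byte char #4 = 36.
Offset 10: leading byte 0xF3 = 11110011 → 4-byte char #5 = F3 91 89 8B.
Offset 14: leading byte 0xD8 = 11011000 → 2-byte char #6 = D8 BB.
Offset 16: leading byte 0x3E = 00111110 → 1-byte char #7 = 3E.
Offset 17: leading byte 0xE1 = 11100001 → 3-byte char #8 = E1 9A AF.
Offset 20: leading byte 0xF0 = 11110000 → 4-byte char #9 = F0 93 82 A9.
Offset 24: leading byte 0xEA = 11101010 → 3-byte char #10 = EA 86 AD.
Leading byte 0xEA = 11101010 matches 1110xxxx → 3-byte sequence.
Byte 1: 0xEA = 11101010, payload 1010 (4 bits).
Byte 2: 0x86 = 10000110 (10xxxxxx ✓), payload 000110.
Byte 3: 0xAD = 10101101 (10xxxxxx ✓), payload 101101.
Concatenate: 1010000110101101 = 0xA1AD (16 bits → U+A1AD).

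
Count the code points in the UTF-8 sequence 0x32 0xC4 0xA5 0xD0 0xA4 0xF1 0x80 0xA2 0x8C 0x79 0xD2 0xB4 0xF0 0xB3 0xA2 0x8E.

7

Byte at offset 0: 0x32 = 00110010 → 1-byte char (#1). Advance 1.
Byte at offset 1: 0xC4 = 11000100 → 2-byte char (#2). Advance 2.
Byte at offset 3: 0xD0 = 11010000 → 2-byte char (#3). Advance 2.
Byte at offset 5: 0xF1 = 11110001 → 4-byte char (#4). Advance 4.
Byte at offset 9: 0x79 = 01111001 → 1-byte char (#5). Advance 1.
Byte at offset 10: 0xD2 = 11010010 → 2-byte char (#6). Advance 2.
Byte at offset 12: 0xF0 = 11110000 → 4-byte char (#7). Advance 4.
Reached end at offset 16 after 7 code points.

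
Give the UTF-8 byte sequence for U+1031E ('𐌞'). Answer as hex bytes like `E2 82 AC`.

F0 90 8C 9E

U+1031E = 0x1031E = 66334 decimal. In range U+10000–U+10FFFF → 4-byte form: 11110xxx 10xxxxxx 10xxxxxx 10xxxxxx.
Binary (21 bits): 000010000001100011110.
Split 3+6+6+6: 000 | 010000 | 001100 | 011110.
Byte 1: 11110000 = 0xF0.
Byte 2: 10010000 = 0x90.
Byte 3: 10001100 = 0x8C.
Byte 4: 10011110 = 0x9E.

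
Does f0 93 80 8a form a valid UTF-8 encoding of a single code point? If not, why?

valid

Leading byte 0xF0 = 11110000 → 4-byte form.
Continuation bytes 0x93=10010011, 0x80=10000000, 0x8A=10001010 all match 10xxxxxx.
Decoded value 0x1300A is ≥ 0x10000 (shortest form) and not a surrogate.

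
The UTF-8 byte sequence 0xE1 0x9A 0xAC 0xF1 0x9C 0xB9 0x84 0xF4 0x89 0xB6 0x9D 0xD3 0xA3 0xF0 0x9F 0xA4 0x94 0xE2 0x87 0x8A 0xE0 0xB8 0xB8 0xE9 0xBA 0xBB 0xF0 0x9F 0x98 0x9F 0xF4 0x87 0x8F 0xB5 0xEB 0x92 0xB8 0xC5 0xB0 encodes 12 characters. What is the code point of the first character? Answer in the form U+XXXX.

U+16AC

Offset 0: leading byte 0xE1 = 11100001 → 3-byte char #1 = E1 9A AC.
Leading byte 0xE1 = 11100001 matches 1110xxxx → 3-byte sequence.
Byte 1: 0xE1 = 11100001, payload 0001 (4 bits).
Byte 2: 0x9A = 10011010 (10xxxxxx ✓), payload 011010.
Byte 3: 0xAC = 10101100 (10xxxxxx ✓), payload 101100.
Concatenate: 0001011010101100 = 0x16AC (16 bits → U+16AC).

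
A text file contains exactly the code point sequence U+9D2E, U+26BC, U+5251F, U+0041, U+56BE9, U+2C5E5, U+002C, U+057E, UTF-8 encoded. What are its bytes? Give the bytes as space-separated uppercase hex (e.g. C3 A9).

U+9D2E: 3-byte form → E9 B4 AE.
U+26BC: 3-byte form → E2 9A BC.
U+5251F: 4-byte form → F1 92 94 9F.
U+0041: 1-byte form → 41.
U+56BE9: 4-byte form → F1 96 AF A9.
U+2C5E5: 4-byte form → F0 AC 97 A5.
U+002C: 1-byte form → 2C.
U+057E: 2-byte form → D5 BE.
Concatenated (22 bytes): E9 B4 AE E2 9A BC F1 92 94 9F 41 F1 96 AF A9 F0 AC 97 A5 2C D5 BE.

E9 B4 AE E2 9A BC F1 92 94 9F 41 F1 96 AF A9 F0 AC 97 A5 2C D5 BE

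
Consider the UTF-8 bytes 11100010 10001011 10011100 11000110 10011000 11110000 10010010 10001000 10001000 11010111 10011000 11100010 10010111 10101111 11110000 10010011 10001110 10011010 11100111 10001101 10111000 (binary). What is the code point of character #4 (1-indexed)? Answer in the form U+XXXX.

U+05D8

Offset 0: leading byte 0xE2 = 11100010 → 3-byte char #1 = E2 8B 9C.
Offset 3: leading byte 0xC6 = 11000110 → 2-byte char #2 = C6 98.
Offset 5: leading byte 0xF0 = 11110000 → 4-byte char #3 = F0 92 88 88.
Offset 9: leading byte 0xD7 = 11010111 → 2-byte char #4 = D7 98.
Leading byte 0xD7 = 11010111 matches 110xxxxx → 2-byte sequence.
Byte 1: 0xD7 = 11010111, payload 10111 (5 bits).
Byte 2: 0x98 = 10011000 (10xxxxxx ✓), payload 011000.
Concatenate: 10111011000 = 0x5D8 (11 bits → U+05D8).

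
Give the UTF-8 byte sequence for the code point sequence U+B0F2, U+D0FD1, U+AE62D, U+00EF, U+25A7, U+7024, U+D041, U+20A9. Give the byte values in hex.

EB 83 B2 F3 90 BF 91 F2 AE 98 AD C3 AF E2 96 A7 E7 80 A4 ED 81 81 E2 82 A9

U+B0F2: 3-byte form → EB 83 B2.
U+D0FD1: 4-byte form → F3 90 BF 91.
U+AE62D: 4-byte form → F2 AE 98 AD.
U+00EF: 2-byte form → C3 AF.
U+25A7: 3-byte form → E2 96 A7.
U+7024: 3-byte form → E7 80 A4.
U+D041: 3-byte form → ED 81 81.
U+20A9: 3-byte form → E2 82 A9.
Concatenated (25 bytes): EB 83 B2 F3 90 BF 91 F2 AE 98 AD C3 AF E2 96 A7 E7 80 A4 ED 81 81 E2 82 A9.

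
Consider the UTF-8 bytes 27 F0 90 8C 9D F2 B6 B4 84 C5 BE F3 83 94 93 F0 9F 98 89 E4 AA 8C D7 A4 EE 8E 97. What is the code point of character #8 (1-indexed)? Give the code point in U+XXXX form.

Offset 0: leading byte 0x27 = 00100111 → 1-byte char #1 = 27.
Offset 1: leading byte 0xF0 = 11110000 → 4-byte char #2 = F0 90 8C 9D.
Offset 5: leading byte 0xF2 = 11110010 → 4-byte char #3 = F2 B6 B4 84.
Offset 9: leading byte 0xC5 = 11000101 → 2-byte char #4 = C5 BE.
Offset 11: leading byte 0xF3 = 11110011 → 4-byte char #5 = F3 83 94 93.
Offset 15: leading byte 0xF0 = 11110000 → 4-byte char #6 = F0 9F 98 89.
Offset 19: leading byte 0xE4 = 11100100 → 3-byte char #7 = E4 AA 8C.
Offset 22: leading byte 0xD7 = 11010111 → 2-byte char #8 = D7 A4.
Leading byte 0xD7 = 11010111 matches 110xxxxx → 2-byte sequence.
Byte 1: 0xD7 = 11010111, payload 10111 (5 bits).
Byte 2: 0xA4 = 10100100 (10xxxxxx ✓), payload 100100.
Concatenate: 10111100100 = 0x5E4 (11 bits → U+05E4).

U+05E4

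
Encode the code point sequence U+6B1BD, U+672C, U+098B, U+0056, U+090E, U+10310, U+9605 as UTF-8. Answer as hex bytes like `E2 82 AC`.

U+6B1BD: 4-byte form → F1 AB 86 BD.
U+672C: 3-byte form → E6 9C AC.
U+098B: 3-byte form → E0 A6 8B.
U+0056: 1-byte form → 56.
U+090E: 3-byte form → E0 A4 8E.
U+10310: 4-byte form → F0 90 8C 90.
U+9605: 3-byte form → E9 98 85.
Concatenated (21 bytes): F1 AB 86 BD E6 9C AC E0 A6 8B 56 E0 A4 8E F0 90 8C 90 E9 98 85.

F1 AB 86 BD E6 9C AC E0 A6 8B 56 E0 A4 8E F0 90 8C 90 E9 98 85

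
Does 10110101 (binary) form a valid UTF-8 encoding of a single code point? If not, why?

invalid (continuation byte with no leading byte)

Byte 0xB5 = 10110101 has the form 10xxxxxx — a continuation byte — but there is no preceding leading byte.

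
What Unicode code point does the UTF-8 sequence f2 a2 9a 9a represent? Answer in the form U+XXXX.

U+A269A

Leading byte 0xF2 = 11110010 matches 11110xxx → 4-byte sequence.
Byte 1: 0xF2 = 11110010, payload 010 (3 bits).
Byte 2: 0xA2 = 10100010 (10xxxxxx ✓), payload 100010.
Byte 3: 0x9A = 10011010 (10xxxxxx ✓), payload 011010.
Byte 4: 0x9A = 10011010 (10xxxxxx ✓), payload 011010.
Concatenate: 010100010011010011010 = 0xA269A (21 bits → U+A269A).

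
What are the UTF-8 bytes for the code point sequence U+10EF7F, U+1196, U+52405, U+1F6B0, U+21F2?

F4 8E BD BF E1 86 96 F1 92 90 85 F0 9F 9A B0 E2 87 B2

U+10EF7F: 4-byte form → F4 8E BD BF.
U+1196: 3-byte form → E1 86 96.
U+52405: 4-byte form → F1 92 90 85.
U+1F6B0: 4-byte form → F0 9F 9A B0.
U+21F2: 3-byte form → E2 87 B2.
Concatenated (18 bytes): F4 8E BD BF E1 86 96 F1 92 90 85 F0 9F 9A B0 E2 87 B2.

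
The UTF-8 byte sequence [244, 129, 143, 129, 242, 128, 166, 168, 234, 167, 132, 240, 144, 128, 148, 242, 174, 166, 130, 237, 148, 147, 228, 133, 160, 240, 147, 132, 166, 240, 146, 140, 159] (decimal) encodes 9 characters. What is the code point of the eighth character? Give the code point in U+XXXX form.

Offset 0: leading byte 0xF4 = 11110100 → 4-byte char #1 = F4 81 8F 81.
Offset 4: leading byte 0xF2 = 11110010 → 4-byte char #2 = F2 80 A6 A8.
Offset 8: leading byte 0xEA = 11101010 → 3-byte char #3 = EA A7 84.
Offset 11: leading byte 0xF0 = 11110000 → 4-byte char #4 = F0 90 80 94.
Offset 15: leading byte 0xF2 = 11110010 → 4-byte char #5 = F2 AE A6 82.
Offset 19: leading byte 0xED = 11101101 → 3-byte char #6 = ED 94 93.
Offset 22: leading byte 0xE4 = 11100100 → 3-byte char #7 = E4 85 A0.
Offset 25: leading byte 0xF0 = 11110000 → 4-byte char #8 = F0 93 84 A6.
Leading byte 0xF0 = 11110000 matches 11110xxx → 4-byte sequence.
Byte 1: 0xF0 = 11110000, payload 000 (3 bits).
Byte 2: 0x93 = 10010011 (10xxxxxx ✓), payload 010011.
Byte 3: 0x84 = 10000100 (10xxxxxx ✓), payload 000100.
Byte 4: 0xA6 = 10100110 (10xxxxxx ✓), payload 100110.
Concatenate: 000010011000100100110 = 0x13126 (21 bits → U+13126).

U+13126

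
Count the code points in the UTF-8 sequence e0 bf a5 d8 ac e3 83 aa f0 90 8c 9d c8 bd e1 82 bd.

6

Byte at offset 0: 0xE0 = 11100000 → 3-byte char (#1). Advance 3.
Byte at offset 3: 0xD8 = 11011000 → 2-byte char (#2). Advance 2.
Byte at offset 5: 0xE3 = 11100011 → 3-byte char (#3). Advance 3.
Byte at offset 8: 0xF0 = 11110000 → 4-byte char (#4). Advance 4.
Byte at offset 12: 0xC8 = 11001000 → 2-byte char (#5). Advance 2.
Byte at offset 14: 0xE1 = 11100001 → 3-byte char (#6). Advance 3.
Reached end at offset 17 after 6 code points.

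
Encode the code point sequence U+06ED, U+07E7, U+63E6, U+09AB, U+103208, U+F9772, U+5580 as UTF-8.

U+06ED: 2-byte form → DB AD.
U+07E7: 2-byte form → DF A7.
U+63E6: 3-byte form → E6 8F A6.
U+09AB: 3-byte form → E0 A6 AB.
U+103208: 4-byte form → F4 83 88 88.
U+F9772: 4-byte form → F3 B9 9D B2.
U+5580: 3-byte form → E5 96 80.
Concatenated (21 bytes): DB AD DF A7 E6 8F A6 E0 A6 AB F4 83 88 88 F3 B9 9D B2 E5 96 80.

DB AD DF A7 E6 8F A6 E0 A6 AB F4 83 88 88 F3 B9 9D B2 E5 96 80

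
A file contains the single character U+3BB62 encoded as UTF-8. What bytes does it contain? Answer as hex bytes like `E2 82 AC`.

F0 BB AD A2

U+3BB62 = 0x3BB62 = 244578 decimal. In range U+10000–U+10FFFF → 4-byte form: 11110xxx 10xxxxxx 10xxxxxx 10xxxxxx.
Binary (21 bits): 000111011101101100010.
Split 3+6+6+6: 000 | 111011 | 101101 | 100010.
Byte 1: 11110000 = 0xF0.
Byte 2: 10111011 = 0xBB.
Byte 3: 10101101 = 0xAD.
Byte 4: 10100010 = 0xA2.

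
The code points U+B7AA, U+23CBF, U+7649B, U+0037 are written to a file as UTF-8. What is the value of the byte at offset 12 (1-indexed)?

0x37

1-indexed offset 12 is 0-indexed offset 11.
U+B7AA → 3-byte form EB 9E AA at offsets 0–2.
U+23CBF → 4-byte form F0 A3 B2 BF at offsets 3–6.
U+7649B → 4-byte form F1 B6 92 9B at offsets 7–10.
U+0037 → 1-byte form 37 at offsets 11–11.
Offset 11 falls in char 4's range; it's byte 1 of 37 = 0x37.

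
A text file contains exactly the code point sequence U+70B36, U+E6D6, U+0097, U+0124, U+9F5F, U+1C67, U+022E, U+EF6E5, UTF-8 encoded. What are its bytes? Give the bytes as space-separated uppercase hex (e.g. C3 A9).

U+70B36: 4-byte form → F1 B0 AC B6.
U+E6D6: 3-byte form → EE 9B 96.
U+0097: 2-byte form → C2 97.
U+0124: 2-byte form → C4 A4.
U+9F5F: 3-byte form → E9 BD 9F.
U+1C67: 3-byte form → E1 B1 A7.
U+022E: 2-byte form → C8 AE.
U+EF6E5: 4-byte form → F3 AF 9B A5.
Concatenated (23 bytes): F1 B0 AC B6 EE 9B 96 C2 97 C4 A4 E9 BD 9F E1 B1 A7 C8 AE F3 AF 9B A5.

F1 B0 AC B6 EE 9B 96 C2 97 C4 A4 E9 BD 9F E1 B1 A7 C8 AE F3 AF 9B A5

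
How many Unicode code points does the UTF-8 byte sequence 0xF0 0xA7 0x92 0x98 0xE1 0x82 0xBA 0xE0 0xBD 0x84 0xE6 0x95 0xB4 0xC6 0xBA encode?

5

Byte at offset 0: 0xF0 = 11110000 → 4-byte char (#1). Advance 4.
Byte at offset 4: 0xE1 = 11100001 → 3-byte char (#2). Advance 3.
Byte at offset 7: 0xE0 = 11100000 → 3-byte char (#3). Advance 3.
Byte at offset 10: 0xE6 = 11100110 → 3-byte char (#4). Advance 3.
Byte at offset 13: 0xC6 = 11000110 → 2-byte char (#5). Advance 2.
Reached end at offset 15 after 5 code points.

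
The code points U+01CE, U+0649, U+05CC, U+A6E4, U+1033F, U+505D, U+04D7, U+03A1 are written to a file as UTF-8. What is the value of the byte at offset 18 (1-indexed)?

1-indexed offset 18 is 0-indexed offset 17.
U+01CE → 2-byte form C7 8E at offsets 0–1.
U+0649 → 2-byte form D9 89 at offsets 2–3.
U+05CC → 2-byte form D7 8C at offsets 4–5.
U+A6E4 → 3-byte form EA 9B A4 at offsets 6–8.
U+1033F → 4-byte form F0 90 8C BF at offsets 9–12.
U+505D → 3-byte form E5 81 9D at offsets 13–15.
U+04D7 → 2-byte form D3 97 at offsets 16–17.
Offset 17 falls in char 7's range; it's byte 2 of D3 97 = 0x97.

0x97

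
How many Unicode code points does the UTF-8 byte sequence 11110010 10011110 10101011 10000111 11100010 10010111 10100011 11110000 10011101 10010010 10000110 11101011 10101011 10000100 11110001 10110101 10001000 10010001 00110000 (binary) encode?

Byte at offset 0: 0xF2 = 11110010 → 4-byte char (#1). Advance 4.
Byte at offset 4: 0xE2 = 11100010 → 3-byte char (#2). Advance 3.
Byte at offset 7: 0xF0 = 11110000 → 4-byte char (#3). Advance 4.
Byte at offset 11: 0xEB = 11101011 → 3-byte char (#4). Advance 3.
Byte at offset 14: 0xF1 = 11110001 → 4-byte char (#5). Advance 4.
Byte at offset 18: 0x30 = 00110000 → 1-byte char (#6). Advance 1.
Reached end at offset 19 after 6 code points.

6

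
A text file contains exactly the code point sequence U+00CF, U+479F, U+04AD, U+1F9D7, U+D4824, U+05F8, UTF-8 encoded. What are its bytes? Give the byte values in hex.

C3 8F E4 9E 9F D2 AD F0 9F A7 97 F3 94 A0 A4 D7 B8

U+00CF: 2-byte form → C3 8F.
U+479F: 3-byte form → E4 9E 9F.
U+04AD: 2-byte form → D2 AD.
U+1F9D7: 4-byte form → F0 9F A7 97.
U+D4824: 4-byte form → F3 94 A0 A4.
U+05F8: 2-byte form → D7 B8.
Concatenated (17 bytes): C3 8F E4 9E 9F D2 AD F0 9F A7 97 F3 94 A0 A4 D7 B8.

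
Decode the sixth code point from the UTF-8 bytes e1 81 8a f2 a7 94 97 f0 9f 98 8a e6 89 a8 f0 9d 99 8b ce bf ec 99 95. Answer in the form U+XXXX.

Offset 0: leading byte 0xE1 = 11100001 → 3-byte char #1 = E1 81 8A.
Offset 3: leading byte 0xF2 = 11110010 → 4-byte char #2 = F2 A7 94 97.
Offset 7: leading byte 0xF0 = 11110000 → 4-byte char #3 = F0 9F 98 8A.
Offset 11: leading byte 0xE6 = 11100110 → 3-byte char #4 = E6 89 A8.
Offset 14: leading byte 0xF0 = 11110000 → 4-byte char #5 = F0 9D 99 8B.
Offset 18: leading byte 0xCE = 11001110 → 2-byte char #6 = CE BF.
Leading byte 0xCE = 11001110 matches 110xxxxx → 2-byte sequence.
Byte 1: 0xCE = 11001110, payload 01110 (5 bits).
Byte 2: 0xBF = 10111111 (10xxxxxx ✓), payload 111111.
Concatenate: 01110111111 = 0x3BF (11 bits → U+03BF).

U+03BF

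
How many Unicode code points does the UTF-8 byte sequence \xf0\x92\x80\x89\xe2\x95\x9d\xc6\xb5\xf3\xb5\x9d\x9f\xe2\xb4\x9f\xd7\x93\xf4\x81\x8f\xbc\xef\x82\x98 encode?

8

Byte at offset 0: 0xF0 = 11110000 → 4-byte char (#1). Advance 4.
Byte at offset 4: 0xE2 = 11100010 → 3-byte char (#2). Advance 3.
Byte at offset 7: 0xC6 = 11000110 → 2-byte char (#3). Advance 2.
Byte at offset 9: 0xF3 = 11110011 → 4-byte char (#4). Advance 4.
Byte at offset 13: 0xE2 = 11100010 → 3-byte char (#5). Advance 3.
Byte at offset 16: 0xD7 = 11010111 → 2-byte char (#6). Advance 2.
Byte at offset 18: 0xF4 = 11110100 → 4-byte char (#7). Advance 4.
Byte at offset 22: 0xEF = 11101111 → 3-byte char (#8). Advance 3.
Reached end at offset 25 after 8 code points.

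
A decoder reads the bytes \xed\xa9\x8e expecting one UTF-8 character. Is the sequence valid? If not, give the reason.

invalid (encodes a surrogate (U+D800–U+DFFF))

Structurally a 3-byte sequence; payload = 0xDA4E.
But 0xDA4E is in U+D800–U+DFFF, the surrogate range. Surrogates are not Unicode scalar values and are forbidden in UTF-8.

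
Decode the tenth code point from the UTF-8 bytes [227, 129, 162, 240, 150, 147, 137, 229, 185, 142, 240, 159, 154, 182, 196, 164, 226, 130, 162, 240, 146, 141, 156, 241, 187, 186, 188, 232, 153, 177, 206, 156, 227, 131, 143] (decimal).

Offset 0: leading byte 0xE3 = 11100011 → 3-byte char #1 = E3 81 A2.
Offset 3: leading byte 0xF0 = 11110000 → 4-byte char #2 = F0 96 93 89.
Offset 7: leading byte 0xE5 = 11100101 → 3-byte char #3 = E5 B9 8E.
Offset 10: leading byte 0xF0 = 11110000 → 4-byte char #4 = F0 9F 9A B6.
Offset 14: leading byte 0xC4 = 11000100 → 2-byte char #5 = C4 A4.
Offset 16: leading byte 0xE2 = 11100010 → 3-byte char #6 = E2 82 A2.
Offset 19: leading byte 0xF0 = 11110000 → 4-byte char #7 = F0 92 8D 9C.
Offset 23: leading byte 0xF1 = 11110001 → 4-byte char #8 = F1 BB BA BC.
Offset 27: leading byte 0xE8 = 11101000 → 3-byte char #9 = E8 99 B1.
Offset 30: leading byte 0xCE = 11001110 → 2-byte char #10 = CE 9C.
Leading byte 0xCE = 11001110 matches 110xxxxx → 2-byte sequence.
Byte 1: 0xCE = 11001110, payload 01110 (5 bits).
Byte 2: 0x9C = 10011100 (10xxxxxx ✓), payload 011100.
Concatenate: 01110011100 = 0x39C (11 bits → U+039C).

U+039C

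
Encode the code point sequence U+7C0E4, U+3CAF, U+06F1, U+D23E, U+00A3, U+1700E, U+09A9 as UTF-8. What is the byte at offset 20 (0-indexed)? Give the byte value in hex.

0xA9

U+7C0E4 → 4-byte form F1 BC 83 A4 at offsets 0–3.
U+3CAF → 3-byte form E3 B2 AF at offsets 4–6.
U+06F1 → 2-byte form DB B1 at offsets 7–8.
U+D23E → 3-byte form ED 88 BE at offsets 9–11.
U+00A3 → 2-byte form C2 A3 at offsets 12–13.
U+1700E → 4-byte form F0 97 80 8E at offsets 14–17.
U+09A9 → 3-byte form E0 A6 A9 at offsets 18–20.
Offset 20 falls in char 7's range; it's byte 3 of E0 A6 A9 = 0xA9.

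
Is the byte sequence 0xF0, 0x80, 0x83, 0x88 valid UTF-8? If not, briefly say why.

Leading byte 0xF0 = 11110000 → 4-byte form.
Continuation bytes all match 10xxxxxx. Payload decodes to 0xC8.
But 0xC8 < 0x10000, the minimum for a 4-byte sequence — this is an overlong encoding.

invalid (overlong encoding)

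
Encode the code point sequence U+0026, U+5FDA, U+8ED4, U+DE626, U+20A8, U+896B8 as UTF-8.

U+0026: 1-byte form → 26.
U+5FDA: 3-byte form → E5 BF 9A.
U+8ED4: 3-byte form → E8 BB 94.
U+DE626: 4-byte form → F3 9E 98 A6.
U+20A8: 3-byte form → E2 82 A8.
U+896B8: 4-byte form → F2 89 9A B8.
Concatenated (18 bytes): 26 E5 BF 9A E8 BB 94 F3 9E 98 A6 E2 82 A8 F2 89 9A B8.

26 E5 BF 9A E8 BB 94 F3 9E 98 A6 E2 82 A8 F2 89 9A B8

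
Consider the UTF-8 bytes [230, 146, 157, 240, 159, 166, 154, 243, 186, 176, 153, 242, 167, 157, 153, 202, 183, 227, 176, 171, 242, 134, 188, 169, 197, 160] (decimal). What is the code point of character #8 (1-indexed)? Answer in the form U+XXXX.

Offset 0: leading byte 0xE6 = 11100110 → 3-byte char #1 = E6 92 9D.
Offset 3: leading byte 0xF0 = 11110000 → 4-byte char #2 = F0 9F A6 9A.
Offset 7: leading byte 0xF3 = 11110011 → 4-byte char #3 = F3 BA B0 99.
Offset 11: leading byte 0xF2 = 11110010 → 4-byte char #4 = F2 A7 9D 99.
Offset 15: leading byte 0xCA = 11001010 → 2-byte char #5 = CA B7.
Offset 17: leading byte 0xE3 = 11100011 → 3-byte char #6 = E3 B0 AB.
Offset 20: leading byte 0xF2 = 11110010 → 4-byte char #7 = F2 86 BC A9.
Offset 24: leading byte 0xC5 = 11000101 → 2-byte char #8 = C5 A0.
Leading byte 0xC5 = 11000101 matches 110xxxxx → 2-byte sequence.
Byte 1: 0xC5 = 11000101, payload 00101 (5 bits).
Byte 2: 0xA0 = 10100000 (10xxxxxx ✓), payload 100000.
Concatenate: 00101100000 = 0x160 (11 bits → U+0160).

U+0160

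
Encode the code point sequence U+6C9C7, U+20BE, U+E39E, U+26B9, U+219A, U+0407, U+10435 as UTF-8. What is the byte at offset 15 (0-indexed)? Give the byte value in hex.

0x9A

U+6C9C7 → 4-byte form F1 AC A7 87 at offsets 0–3.
U+20BE → 3-byte form E2 82 BE at offsets 4–6.
U+E39E → 3-byte form EE 8E 9E at offsets 7–9.
U+26B9 → 3-byte form E2 9A B9 at offsets 10–12.
U+219A → 3-byte form E2 86 9A at offsets 13–15.
Offset 15 falls in char 5's range; it's byte 3 of E2 86 9A = 0x9A.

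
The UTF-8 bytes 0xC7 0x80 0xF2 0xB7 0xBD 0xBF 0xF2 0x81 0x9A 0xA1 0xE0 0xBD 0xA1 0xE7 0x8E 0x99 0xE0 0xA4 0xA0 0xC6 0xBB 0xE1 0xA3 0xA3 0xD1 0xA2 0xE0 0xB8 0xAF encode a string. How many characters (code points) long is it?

10

Byte at offset 0: 0xC7 = 11000111 → 2-byte char (#1). Advance 2.
Byte at offset 2: 0xF2 = 11110010 → 4-byte char (#2). Advance 4.
Byte at offset 6: 0xF2 = 11110010 → 4-byte char (#3). Advance 4.
Byte at offset 10: 0xE0 = 11100000 → 3-byte char (#4). Advance 3.
Byte at offset 13: 0xE7 = 11100111 → 3-byte char (#5). Advance 3.
Byte at offset 16: 0xE0 = 11100000 → 3-byte char (#6). Advance 3.
Byte at offset 19: 0xC6 = 11000110 → 2-byte char (#7). Advance 2.
Byte at offset 21: 0xE1 = 11100001 → 3-byte char (#8). Advance 3.
Byte at offset 24: 0xD1 = 11010001 → 2-byte char (#9). Advance 2.
Byte at offset 26: 0xE0 = 11100000 → 3-byte char (#10). Advance 3.
Reached end at offset 29 after 10 code points.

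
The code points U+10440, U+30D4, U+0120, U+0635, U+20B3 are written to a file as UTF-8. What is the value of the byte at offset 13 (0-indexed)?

0xB3

U+10440 → 4-byte form F0 90 91 80 at offsets 0–3.
U+30D4 → 3-byte form E3 83 94 at offsets 4–6.
U+0120 → 2-byte form C4 A0 at offsets 7–8.
U+0635 → 2-byte form D8 B5 at offsets 9–10.
U+20B3 → 3-byte form E2 82 B3 at offsets 11–13.
Offset 13 falls in char 5's range; it's byte 3 of E2 82 B3 = 0xB3.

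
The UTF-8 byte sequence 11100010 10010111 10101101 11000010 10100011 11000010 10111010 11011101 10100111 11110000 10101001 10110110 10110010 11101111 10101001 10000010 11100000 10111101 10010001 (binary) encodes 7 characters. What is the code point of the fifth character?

U+29DB2

Offset 0: leading byte 0xE2 = 11100010 → 3-byte char #1 = E2 97 AD.
Offset 3: leading byte 0xC2 = 11000010 → 2-byte char #2 = C2 A3.
Offset 5: leading byte 0xC2 = 11000010 → 2-byte char #3 = C2 BA.
Offset 7: leading byte 0xDD = 11011101 → 2-byte char #4 = DD A7.
Offset 9: leading byte 0xF0 = 11110000 → 4-byte char #5 = F0 A9 B6 B2.
Leading byte 0xF0 = 11110000 matches 11110xxx → 4-byte sequence.
Byte 1: 0xF0 = 11110000, payload 000 (3 bits).
Byte 2: 0xA9 = 10101001 (10xxxxxx ✓), payload 101001.
Byte 3: 0xB6 = 10110110 (10xxxxxx ✓), payload 110110.
Byte 4: 0xB2 = 10110010 (10xxxxxx ✓), payload 110010.
Concatenate: 000101001110110110010 = 0x29DB2 (21 bits → U+29DB2).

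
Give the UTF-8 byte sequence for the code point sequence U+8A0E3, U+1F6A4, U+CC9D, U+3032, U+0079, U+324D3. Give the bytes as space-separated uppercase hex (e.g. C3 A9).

U+8A0E3: 4-byte form → F2 8A 83 A3.
U+1F6A4: 4-byte form → F0 9F 9A A4.
U+CC9D: 3-byte form → EC B2 9D.
U+3032: 3-byte form → E3 80 B2.
U+0079: 1-byte form → 79.
U+324D3: 4-byte form → F0 B2 93 93.
Concatenated (19 bytes): F2 8A 83 A3 F0 9F 9A A4 EC B2 9D E3 80 B2 79 F0 B2 93 93.

F2 8A 83 A3 F0 9F 9A A4 EC B2 9D E3 80 B2 79 F0 B2 93 93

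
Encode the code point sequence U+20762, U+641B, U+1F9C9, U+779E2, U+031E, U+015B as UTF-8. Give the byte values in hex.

F0 A0 9D A2 E6 90 9B F0 9F A7 89 F1 B7 A7 A2 CC 9E C5 9B

U+20762: 4-byte form → F0 A0 9D A2.
U+641B: 3-byte form → E6 90 9B.
U+1F9C9: 4-byte form → F0 9F A7 89.
U+779E2: 4-byte form → F1 B7 A7 A2.
U+031E: 2-byte form → CC 9E.
U+015B: 2-byte form → C5 9B.
Concatenated (19 bytes): F0 A0 9D A2 E6 90 9B F0 9F A7 89 F1 B7 A7 A2 CC 9E C5 9B.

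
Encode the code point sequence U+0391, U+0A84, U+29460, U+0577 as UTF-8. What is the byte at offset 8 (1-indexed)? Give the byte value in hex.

1-indexed offset 8 is 0-indexed offset 7.
U+0391 → 2-byte form CE 91 at offsets 0–1.
U+0A84 → 3-byte form E0 AA 84 at offsets 2–4.
U+29460 → 4-byte form F0 A9 91 A0 at offsets 5–8.
Offset 7 falls in char 3's range; it's byte 3 of F0 A9 91 A0 = 0x91.

0x91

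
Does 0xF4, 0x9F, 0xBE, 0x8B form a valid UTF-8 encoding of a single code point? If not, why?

invalid (encodes a value above U+10FFFF)

Leading byte 0xF4 = 11110100 → 4-byte form.
Payload = 0x11FF8B, which exceeds U+10FFFF, the maximum Unicode code point. (Leading bytes F5–FF, or F4 followed by ≥ 0x90, are invalid.)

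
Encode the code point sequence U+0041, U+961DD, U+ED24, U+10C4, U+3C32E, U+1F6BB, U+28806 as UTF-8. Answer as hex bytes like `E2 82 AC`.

41 F2 96 87 9D EE B4 A4 E1 83 84 F0 BC 8C AE F0 9F 9A BB F0 A8 A0 86

U+0041: 1-byte form → 41.
U+961DD: 4-byte form → F2 96 87 9D.
U+ED24: 3-byte form → EE B4 A4.
U+10C4: 3-byte form → E1 83 84.
U+3C32E: 4-byte form → F0 BC 8C AE.
U+1F6BB: 4-byte form → F0 9F 9A BB.
U+28806: 4-byte form → F0 A8 A0 86.
Concatenated (23 bytes): 41 F2 96 87 9D EE B4 A4 E1 83 84 F0 BC 8C AE F0 9F 9A BB F0 A8 A0 86.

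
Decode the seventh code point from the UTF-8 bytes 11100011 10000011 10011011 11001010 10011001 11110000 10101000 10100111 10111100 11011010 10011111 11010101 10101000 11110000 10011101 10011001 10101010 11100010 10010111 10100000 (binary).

Offset 0: leading byte 0xE3 = 11100011 → 3-byte char #1 = E3 83 9B.
Offset 3: leading byte 0xCA = 11001010 → 2-byte char #2 = CA 99.
Offset 5: leading byte 0xF0 = 11110000 → 4-byte char #3 = F0 A8 A7 BC.
Offset 9: leading byte 0xDA = 11011010 → 2-byte char #4 = DA 9F.
Offset 11: leading byte 0xD5 = 11010101 → 2-byte char #5 = D5 A8.
Offset 13: leading byte 0xF0 = 11110000 → 4-byte char #6 = F0 9D 99 AA.
Offset 17: leading byte 0xE2 = 11100010 → 3-byte char #7 = E2 97 A0.
Leading byte 0xE2 = 11100010 matches 1110xxxx → 3-byte sequence.
Byte 1: 0xE2 = 11100010, payload 0010 (4 bits).
Byte 2: 0x97 = 10010111 (10xxxxxx ✓), payload 010111.
Byte 3: 0xA0 = 10100000 (10xxxxxx ✓), payload 100000.
Concatenate: 0010010111100000 = 0x25E0 (16 bits → U+25E0).

U+25E0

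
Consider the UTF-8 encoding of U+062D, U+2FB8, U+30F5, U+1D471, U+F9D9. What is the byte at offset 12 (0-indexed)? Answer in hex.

U+062D → 2-byte form D8 AD at offsets 0–1.
U+2FB8 → 3-byte form E2 BE B8 at offsets 2–4.
U+30F5 → 3-byte form E3 83 B5 at offsets 5–7.
U+1D471 → 4-byte form F0 9D 91 B1 at offsets 8–11.
U+F9D9 → 3-byte form EF A7 99 at offsets 12–14.
Offset 12 falls in char 5's range; it's byte 1 of EF A7 99 = 0xEF.

0xEF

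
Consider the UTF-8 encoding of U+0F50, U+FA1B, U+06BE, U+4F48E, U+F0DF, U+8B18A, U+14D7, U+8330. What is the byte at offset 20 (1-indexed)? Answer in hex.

1-indexed offset 20 is 0-indexed offset 19.
U+0F50 → 3-byte form E0 BD 90 at offsets 0–2.
U+FA1B → 3-byte form EF A8 9B at offsets 3–5.
U+06BE → 2-byte form DA BE at offsets 6–7.
U+4F48E → 4-byte form F1 8F 92 8E at offsets 8–11.
U+F0DF → 3-byte form EF 83 9F at offsets 12–14.
U+8B18A → 4-byte form F2 8B 86 8A at offsets 15–18.
U+14D7 → 3-byte form E1 93 97 at offsets 19–21.
Offset 19 falls in char 7's range; it's byte 1 of E1 93 97 = 0xE1.

0xE1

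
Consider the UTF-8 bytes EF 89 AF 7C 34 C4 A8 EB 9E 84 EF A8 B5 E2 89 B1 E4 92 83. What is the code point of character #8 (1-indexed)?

Offset 0: leading byte 0xEF = 11101111 → 3-byte char #1 = EF 89 AF.
Offset 3: leading byte 0x7C = 01111100 → 1-byte char #2 = 7C.
Offset 4: leading byte 0x34 = 00110100 → 1-byte char #3 = 34.
Offset 5: leading byte 0xC4 = 11000100 → 2-byte char #4 = C4 A8.
Offset 7: leading byte 0xEB = 11101011 → 3-byte char #5 = EB 9E 84.
Offset 10: leading byte 0xEF = 11101111 → 3-byte char #6 = EF A8 B5.
Offset 13: leading byte 0xE2 = 11100010 → 3-byte char #7 = E2 89 B1.
Offset 16: leading byte 0xE4 = 11100100 → 3-byte char #8 = E4 92 83.
Leading byte 0xE4 = 11100100 matches 1110xxxx → 3-byte sequence.
Byte 1: 0xE4 = 11100100, payload 0100 (4 bits).
Byte 2: 0x92 = 10010010 (10xxxxxx ✓), payload 010010.
Byte 3: 0x83 = 10000011 (10xxxxxx ✓), payload 000011.
Concatenate: 0100010010000011 = 0x4483 (16 bits → U+4483).

U+4483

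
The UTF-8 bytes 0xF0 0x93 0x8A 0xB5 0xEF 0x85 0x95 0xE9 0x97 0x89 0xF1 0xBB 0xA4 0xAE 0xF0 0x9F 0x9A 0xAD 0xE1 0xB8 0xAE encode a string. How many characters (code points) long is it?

6

Byte at offset 0: 0xF0 = 11110000 → 4-byte char (#1). Advance 4.
Byte at offset 4: 0xEF = 11101111 → 3-byte char (#2). Advance 3.
Byte at offset 7: 0xE9 = 11101001 → 3-byte char (#3). Advance 3.
Byte at offset 10: 0xF1 = 11110001 → 4-byte char (#4). Advance 4.
Byte at offset 14: 0xF0 = 11110000 → 4-byte char (#5). Advance 4.
Byte at offset 18: 0xE1 = 11100001 → 3-byte char (#6). Advance 3.
Reached end at offset 21 after 6 code points.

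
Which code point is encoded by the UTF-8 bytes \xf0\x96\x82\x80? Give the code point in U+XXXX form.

Leading byte 0xF0 = 11110000 matches 11110xxx → 4-byte sequence.
Byte 1: 0xF0 = 11110000, payload 000 (3 bits).
Byte 2: 0x96 = 10010110 (10xxxxxx ✓), payload 010110.
Byte 3: 0x82 = 10000010 (10xxxxxx ✓), payload 000010.
Byte 4: 0x80 = 10000000 (10xxxxxx ✓), payload 000000.
Concatenate: 000010110000010000000 = 0x16080 (21 bits → U+16080).

U+16080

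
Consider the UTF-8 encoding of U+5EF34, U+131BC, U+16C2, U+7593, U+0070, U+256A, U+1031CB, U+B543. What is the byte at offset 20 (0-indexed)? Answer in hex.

U+5EF34 → 4-byte form F1 9E BC B4 at offsets 0–3.
U+131BC → 4-byte form F0 93 86 BC at offsets 4–7.
U+16C2 → 3-byte form E1 9B 82 at offsets 8–10.
U+7593 → 3-byte form E7 96 93 at offsets 11–13.
U+0070 → 1-byte form 70 at offsets 14–14.
U+256A → 3-byte form E2 95 AA at offsets 15–17.
U+1031CB → 4-byte form F4 83 87 8B at offsets 18–21.
Offset 20 falls in char 7's range; it's byte 3 of F4 83 87 8B = 0x87.

0x87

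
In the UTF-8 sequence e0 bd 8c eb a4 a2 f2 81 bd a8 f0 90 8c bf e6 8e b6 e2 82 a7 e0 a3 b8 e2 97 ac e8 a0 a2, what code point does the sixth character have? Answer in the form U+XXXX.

U+20A7

Offset 0: leading byte 0xE0 = 11100000 → 3-byte char #1 = E0 BD 8C.
Offset 3: leading byte 0xEB = 11101011 → 3-byte char #2 = EB A4 A2.
Offset 6: leading byte 0xF2 = 11110010 → 4-byte char #3 = F2 81 BD A8.
Offset 10: leading byte 0xF0 = 11110000 → 4-byte char #4 = F0 90 8C BF.
Offset 14: leading byte 0xE6 = 11100110 → 3-byte char #5 = E6 8E B6.
Offset 17: leading byte 0xE2 = 11100010 → 3-byte char #6 = E2 82 A7.
Leading byte 0xE2 = 11100010 matches 1110xxxx → 3-byte sequence.
Byte 1: 0xE2 = 11100010, payload 0010 (4 bits).
Byte 2: 0x82 = 10000010 (10xxxxxx ✓), payload 000010.
Byte 3: 0xA7 = 10100111 (10xxxxxx ✓), payload 100111.
Concatenate: 0010000010100111 = 0x20A7 (16 bits → U+20A7).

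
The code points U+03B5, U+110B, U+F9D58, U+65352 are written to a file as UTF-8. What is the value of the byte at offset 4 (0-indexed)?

0x8B

U+03B5 → 2-byte form CE B5 at offsets 0–1.
U+110B → 3-byte form E1 84 8B at offsets 2–4.
Offset 4 falls in char 2's range; it's byte 3 of E1 84 8B = 0x8B.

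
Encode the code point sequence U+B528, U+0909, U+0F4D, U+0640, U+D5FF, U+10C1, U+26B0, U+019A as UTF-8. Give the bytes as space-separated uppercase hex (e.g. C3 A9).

U+B528: 3-byte form → EB 94 A8.
U+0909: 3-byte form → E0 A4 89.
U+0F4D: 3-byte form → E0 BD 8D.
U+0640: 2-byte form → D9 80.
U+D5FF: 3-byte form → ED 97 BF.
U+10C1: 3-byte form → E1 83 81.
U+26B0: 3-byte form → E2 9A B0.
U+019A: 2-byte form → C6 9A.
Concatenated (22 bytes): EB 94 A8 E0 A4 89 E0 BD 8D D9 80 ED 97 BF E1 83 81 E2 9A B0 C6 9A.

EB 94 A8 E0 A4 89 E0 BD 8D D9 80 ED 97 BF E1 83 81 E2 9A B0 C6 9A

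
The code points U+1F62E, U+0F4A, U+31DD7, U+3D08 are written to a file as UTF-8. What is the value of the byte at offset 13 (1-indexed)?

1-indexed offset 13 is 0-indexed offset 12.
U+1F62E → 4-byte form F0 9F 98 AE at offsets 0–3.
U+0F4A → 3-byte form E0 BD 8A at offsets 4–6.
U+31DD7 → 4-byte form F0 B1 B7 97 at offsets 7–10.
U+3D08 → 3-byte form E3 B4 88 at offsets 11–13.
Offset 12 falls in char 4's range; it's byte 2 of E3 B4 88 = 0xB4.

0xB4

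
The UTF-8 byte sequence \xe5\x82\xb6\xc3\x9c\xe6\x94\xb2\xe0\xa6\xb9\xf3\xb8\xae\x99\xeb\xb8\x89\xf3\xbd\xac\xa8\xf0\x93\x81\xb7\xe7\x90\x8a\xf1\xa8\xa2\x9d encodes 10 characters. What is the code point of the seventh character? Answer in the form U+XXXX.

U+FDB28

Offset 0: leading byte 0xE5 = 11100101 → 3-byte char #1 = E5 82 B6.
Offset 3: leading byte 0xC3 = 11000011 → 2-byte char #2 = C3 9C.
Offset 5: leading byte 0xE6 = 11100110 → 3-byte char #3 = E6 94 B2.
Offset 8: leading byte 0xE0 = 11100000 → 3-byte char #4 = E0 A6 B9.
Offset 11: leading byte 0xF3 = 11110011 → 4-byte char #5 = F3 B8 AE 99.
Offset 15: leading byte 0xEB = 11101011 → 3-byte char #6 = EB B8 89.
Offset 18: leading byte 0xF3 = 11110011 → 4-byte char #7 = F3 BD AC A8.
Leading byte 0xF3 = 11110011 matches 11110xxx → 4-byte sequence.
Byte 1: 0xF3 = 11110011, payload 011 (3 bits).
Byte 2: 0xBD = 10111101 (10xxxxxx ✓), payload 111101.
Byte 3: 0xAC = 10101100 (10xxxxxx ✓), payload 101100.
Byte 4: 0xA8 = 10101000 (10xxxxxx ✓), payload 101000.
Concatenate: 011111101101100101000 = 0xFDB28 (21 bits → U+FDB28).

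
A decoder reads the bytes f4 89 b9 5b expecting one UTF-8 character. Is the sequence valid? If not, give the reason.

Leading byte 0xF4 = 11110100 → 4-byte form.
Byte 4 is 0x5B = 01011011, which is not 10xxxxxx — expected a continuation byte.

invalid (non-continuation byte where continuation expected)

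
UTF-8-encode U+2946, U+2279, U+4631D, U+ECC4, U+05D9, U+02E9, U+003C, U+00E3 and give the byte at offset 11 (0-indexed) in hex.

U+2946 → 3-byte form E2 A5 86 at offsets 0–2.
U+2279 → 3-byte form E2 89 B9 at offsets 3–5.
U+4631D → 4-byte form F1 86 8C 9D at offsets 6–9.
U+ECC4 → 3-byte form EE B3 84 at offsets 10–12.
Offset 11 falls in char 4's range; it's byte 2 of EE B3 84 = 0xB3.

0xB3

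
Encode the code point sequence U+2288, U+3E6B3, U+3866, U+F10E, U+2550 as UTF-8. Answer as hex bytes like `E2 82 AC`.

E2 8A 88 F0 BE 9A B3 E3 A1 A6 EF 84 8E E2 95 90

U+2288: 3-byte form → E2 8A 88.
U+3E6B3: 4-byte form → F0 BE 9A B3.
U+3866: 3-byte form → E3 A1 A6.
U+F10E: 3-byte form → EF 84 8E.
U+2550: 3-byte form → E2 95 90.
Concatenated (16 bytes): E2 8A 88 F0 BE 9A B3 E3 A1 A6 EF 84 8E E2 95 90.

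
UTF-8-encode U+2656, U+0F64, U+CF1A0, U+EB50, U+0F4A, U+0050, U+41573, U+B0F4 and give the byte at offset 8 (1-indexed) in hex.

0x8F

1-indexed offset 8 is 0-indexed offset 7.
U+2656 → 3-byte form E2 99 96 at offsets 0–2.
U+0F64 → 3-byte form E0 BD A4 at offsets 3–5.
U+CF1A0 → 4-byte form F3 8F 86 A0 at offsets 6–9.
Offset 7 falls in char 3's range; it's byte 2 of F3 8F 86 A0 = 0x8F.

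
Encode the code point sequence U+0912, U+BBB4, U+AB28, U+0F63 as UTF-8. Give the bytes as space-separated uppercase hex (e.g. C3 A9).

E0 A4 92 EB AE B4 EA AC A8 E0 BD A3

U+0912: 3-byte form → E0 A4 92.
U+BBB4: 3-byte form → EB AE B4.
U+AB28: 3-byte form → EA AC A8.
U+0F63: 3-byte form → E0 BD A3.
Concatenated (12 bytes): E0 A4 92 EB AE B4 EA AC A8 E0 BD A3.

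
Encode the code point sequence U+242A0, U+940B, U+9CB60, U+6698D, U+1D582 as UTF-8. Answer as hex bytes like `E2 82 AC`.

U+242A0: 4-byte form → F0 A4 8A A0.
U+940B: 3-byte form → E9 90 8B.
U+9CB60: 4-byte form → F2 9C AD A0.
U+6698D: 4-byte form → F1 A6 A6 8D.
U+1D582: 4-byte form → F0 9D 96 82.
Concatenated (19 bytes): F0 A4 8A A0 E9 90 8B F2 9C AD A0 F1 A6 A6 8D F0 9D 96 82.

F0 A4 8A A0 E9 90 8B F2 9C AD A0 F1 A6 A6 8D F0 9D 96 82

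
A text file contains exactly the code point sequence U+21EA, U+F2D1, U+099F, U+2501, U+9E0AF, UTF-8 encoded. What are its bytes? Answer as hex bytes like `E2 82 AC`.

U+21EA: 3-byte form → E2 87 AA.
U+F2D1: 3-byte form → EF 8B 91.
U+099F: 3-byte form → E0 A6 9F.
U+2501: 3-byte form → E2 94 81.
U+9E0AF: 4-byte form → F2 9E 82 AF.
Concatenated (16 bytes): E2 87 AA EF 8B 91 E0 A6 9F E2 94 81 F2 9E 82 AF.

E2 87 AA EF 8B 91 E0 A6 9F E2 94 81 F2 9E 82 AF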